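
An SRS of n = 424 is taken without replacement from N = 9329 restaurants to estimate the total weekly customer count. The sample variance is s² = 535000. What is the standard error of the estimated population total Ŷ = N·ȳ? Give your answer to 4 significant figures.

Var(Ŷ) = N²·Var(ȳ) = N²·(1 − n/N)·s²/n.
f = 424/9329 = 0.04544967; Var(ȳ) = 0.95455033·535000/424 = 1204.4444.
Var(Ŷ) = 9329² · 1204.4444 = 1.0482309 × 10^11.
SE(Ŷ) = √(1.0482309 × 10^11) = 323800.

323800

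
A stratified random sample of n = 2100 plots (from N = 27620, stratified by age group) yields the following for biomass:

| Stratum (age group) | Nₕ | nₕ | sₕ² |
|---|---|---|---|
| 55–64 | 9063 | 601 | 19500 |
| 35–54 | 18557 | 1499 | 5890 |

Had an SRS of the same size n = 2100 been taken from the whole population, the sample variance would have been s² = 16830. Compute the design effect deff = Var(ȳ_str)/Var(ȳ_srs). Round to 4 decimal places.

0.6607

Var(ȳ_str) = Σ Wₕ²(1−fₕ)sₕ²/nₕ with Wₕ = Nₕ/27620:
  55–64: (9063/27620)²·(1−601/9063)·19500/601 = 3.2618035
  35–54: (18557/27620)²·(1−1499/18557)·5890/1499 = 1.6304301
  → Var(ȳ_str) = 4.8922336.
Var(ȳ_srs) = (1 − 2100/27620)·16830/2100 = 7.4049447.
deff = 4.8922336 / 7.4049447 = 0.6607.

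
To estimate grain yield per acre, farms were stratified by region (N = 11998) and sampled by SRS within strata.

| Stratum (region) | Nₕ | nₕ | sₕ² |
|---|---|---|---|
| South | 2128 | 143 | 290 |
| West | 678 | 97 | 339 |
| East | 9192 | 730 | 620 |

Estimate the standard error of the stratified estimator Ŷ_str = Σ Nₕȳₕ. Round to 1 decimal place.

8718.1

Var(Ŷ_str) = Σₕ Nₕ²(1 − fₕ)sₕ²/nₕ.
South: 2128²·(1 − 143/2128)·290/143 = 8.5663161 × 10^6.
West: 678²·(1 − 97/678)·339/97 = 1.3766825 × 10^6.
East: 9192²·(1 − 730/9192)·620/730 = 6.6062023 × 10^7.
Sum = 7.6005022 × 10^7.
SE = √(7.6005022 × 10^7) = 8718.1.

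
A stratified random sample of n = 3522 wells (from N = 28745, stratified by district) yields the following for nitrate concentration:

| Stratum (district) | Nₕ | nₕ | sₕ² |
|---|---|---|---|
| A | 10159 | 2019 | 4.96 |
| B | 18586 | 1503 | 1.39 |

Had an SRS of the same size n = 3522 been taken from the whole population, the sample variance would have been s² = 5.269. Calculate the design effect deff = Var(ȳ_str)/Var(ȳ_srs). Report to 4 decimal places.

Var(ȳ_str) = Σ Wₕ²(1−fₕ)sₕ²/nₕ with Wₕ = Nₕ/28745:
  A: (10159/28745)²·(1−2019/10159)·4.96/2019 = 2.4586465 × 10^-4
  B: (18586/28745)²·(1−1503/18586)·1.39/1503 = 3.5537041 × 10^-4
  → Var(ȳ_str) = 6.0123506 × 10^-4.
Var(ȳ_srs) = (1 − 3522/28745)·5.269/3522 = 0.0013127235.
deff = (6.0123506 × 10^-4) / 0.0013127235 = 0.4580.

0.4580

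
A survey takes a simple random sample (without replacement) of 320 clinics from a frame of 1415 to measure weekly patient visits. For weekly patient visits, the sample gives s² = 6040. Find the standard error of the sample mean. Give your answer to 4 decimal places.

3.8218

Under SRS without replacement, Var(ȳ) = (1 − f)·s²/n with f = n/N = 320/1415 = 0.22614841.
Var(ȳ) = (1 − 0.22614841)·6040/320 = 0.77385159·18.875 = 14.606449.
SE(ȳ) = √(14.606449) = 3.8218.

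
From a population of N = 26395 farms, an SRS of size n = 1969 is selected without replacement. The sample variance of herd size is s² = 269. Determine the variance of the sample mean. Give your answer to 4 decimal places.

Under SRS without replacement, Var(ȳ) = (1 − f)·s²/n with f = n/N = 1969/26395 = 0.07459746.
Var(ȳ) = (1 − 0.07459746)·269/1969 = 0.92540254·0.13661757 = 0.12642625.

0.1264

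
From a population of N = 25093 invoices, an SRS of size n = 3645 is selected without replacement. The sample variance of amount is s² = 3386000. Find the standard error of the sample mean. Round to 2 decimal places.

Under SRS without replacement, Var(ȳ) = (1 − f)·s²/n with f = n/N = 3645/25093 = 0.14525963.
Var(ȳ) = (1 − 0.14525963)·3386000/3645 = 0.85474037·928.94376 = 794.00573.
SE(ȳ) = √(794.00573) = 28.18.

28.18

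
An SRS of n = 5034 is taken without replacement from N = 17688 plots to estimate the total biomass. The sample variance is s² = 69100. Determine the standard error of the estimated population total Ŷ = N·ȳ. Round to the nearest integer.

Var(Ŷ) = N²·Var(ȳ) = N²·(1 − n/N)·s²/n.
f = 5034/17688 = 0.28459973; Var(ȳ) = 0.71540027·69100/5034 = 9.8200554.
Var(Ŷ) = 17688² · 9.8200554 = 3.072355 × 10^9.
SE(Ŷ) = √(3.072355 × 10^9) = 55429.

55429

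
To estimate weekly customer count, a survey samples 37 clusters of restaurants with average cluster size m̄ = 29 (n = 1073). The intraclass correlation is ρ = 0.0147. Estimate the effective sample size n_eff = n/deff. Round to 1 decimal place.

deff = 1 + (29 − 1)·0.0147 = 1 + 0.4116 = 1.4116.
n_eff = 1073 / 1.4116 = 760.1.

760.1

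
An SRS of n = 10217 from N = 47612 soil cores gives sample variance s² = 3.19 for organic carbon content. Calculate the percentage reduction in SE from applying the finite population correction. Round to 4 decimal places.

f = n/N = 10217/47612 = 0.21458876.
SE_no-fpc = √(s²/n) = 0.017669882; SE_fpc = √((1−f)s²/n) = 0.015659655.
Ratio = √(1−f) = 0.88623430. Reduction = 100·(1 − 0.88623430) = 11.3766%.

11.3766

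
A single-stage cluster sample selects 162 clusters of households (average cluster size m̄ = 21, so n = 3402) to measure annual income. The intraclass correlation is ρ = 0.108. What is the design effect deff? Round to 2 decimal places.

deff = 1 + (21 − 1)·0.108 = 1 + 2.16 = 3.16.

3.16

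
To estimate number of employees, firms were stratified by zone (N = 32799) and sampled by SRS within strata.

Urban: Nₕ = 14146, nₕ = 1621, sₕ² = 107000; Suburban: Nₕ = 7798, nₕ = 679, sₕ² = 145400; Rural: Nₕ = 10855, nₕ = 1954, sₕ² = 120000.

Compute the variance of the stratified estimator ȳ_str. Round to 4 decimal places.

27.4376

Var(ȳ_str) = Σₕ Wₕ²(1 − fₕ)sₕ²/nₕ with Wₕ = Nₕ/N, N = 32799.
Urban: Wₕ = 0.43129364; term = 0.43129364²·(1 − 0.11459070)·107000/1621 = 10.871537.
Suburban: Wₕ = 0.23775115; term = 0.23775115²·(1 − 0.08707361)·145400/679 = 11.05034.
Rural: Wₕ = 0.33095521; term = 0.33095521²·(1 − 0.18000921)·120000/1954 = 5.5157441.
Sum = 27.437621.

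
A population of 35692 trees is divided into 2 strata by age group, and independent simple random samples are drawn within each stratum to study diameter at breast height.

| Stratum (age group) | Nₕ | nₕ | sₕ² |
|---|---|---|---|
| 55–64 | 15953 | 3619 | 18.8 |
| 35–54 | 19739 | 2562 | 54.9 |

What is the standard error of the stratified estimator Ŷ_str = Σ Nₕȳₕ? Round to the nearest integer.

2879

Var(Ŷ_str) = Σₕ Nₕ²(1 − fₕ)sₕ²/nₕ.
55–64: 15953²·(1 − 3619/15953)·18.8/3619 = 1.0221522 × 10^6.
35–54: 19739²·(1 − 2562/19739)·54.9/2562 = 7.2655029 × 10^6.
Sum = 8.2876551 × 10^6.
SE = √(8.2876551 × 10^6) = 2879.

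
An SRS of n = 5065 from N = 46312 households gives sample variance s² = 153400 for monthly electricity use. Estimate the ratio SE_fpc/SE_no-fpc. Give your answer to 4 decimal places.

f = n/N = 5065/46312 = 0.10936690.
SE_no-fpc = √(s²/n) = 5.503297; SE_fpc = √((1−f)s²/n) = 5.1936463.
Ratio = √(1−f) = 0.94373359.

0.9437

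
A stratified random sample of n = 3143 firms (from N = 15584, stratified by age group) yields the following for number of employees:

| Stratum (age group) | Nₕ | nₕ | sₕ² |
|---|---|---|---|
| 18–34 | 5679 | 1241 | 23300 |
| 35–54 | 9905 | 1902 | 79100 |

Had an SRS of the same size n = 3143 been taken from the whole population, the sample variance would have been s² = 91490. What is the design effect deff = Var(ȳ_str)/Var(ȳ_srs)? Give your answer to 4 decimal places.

0.6680

Var(ȳ_str) = Σ Wₕ²(1−fₕ)sₕ²/nₕ with Wₕ = Nₕ/15584:
  18–34: (5679/15584)²·(1−1241/5679)·23300/1241 = 1.9484328
  35–54: (9905/15584)²·(1−1902/9905)·79100/1902 = 13.574236
  → Var(ȳ_str) = 15.522669.
Var(ȳ_srs) = (1 − 3143/15584)·91490/3143 = 23.238367.
deff = 15.522669 / 23.238367 = 0.6680.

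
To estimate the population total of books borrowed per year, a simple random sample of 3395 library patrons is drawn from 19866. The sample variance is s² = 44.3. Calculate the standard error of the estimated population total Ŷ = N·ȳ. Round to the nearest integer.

2066

Var(Ŷ) = N²·Var(ȳ) = N²·(1 − n/N)·s²/n.
f = 3395/19866 = 0.17089500; Var(ȳ) = 0.82910500·44.3/3395 = 0.01081866.
Var(Ŷ) = 19866² · 0.01081866 = 4.2696702 × 10^6.
SE(Ŷ) = √(4.2696702 × 10^6) = 2066.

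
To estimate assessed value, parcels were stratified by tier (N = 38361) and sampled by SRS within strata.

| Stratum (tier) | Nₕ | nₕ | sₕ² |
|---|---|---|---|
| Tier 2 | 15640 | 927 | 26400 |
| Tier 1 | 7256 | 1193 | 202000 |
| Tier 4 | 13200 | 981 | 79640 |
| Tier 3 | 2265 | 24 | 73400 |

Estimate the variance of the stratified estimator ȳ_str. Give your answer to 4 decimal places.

Var(ȳ_str) = Σₕ Wₕ²(1 − fₕ)sₕ²/nₕ with Wₕ = Nₕ/N, N = 38361.
Tier 2: Wₕ = 0.40770574; term = 0.40770574²·(1 − 0.05927110)·26400/927 = 4.4533039.
Tier 1: Wₕ = 0.18915044; term = 0.18915044²·(1 − 0.16441566)·202000/1193 = 5.0619276.
Tier 4: Wₕ = 0.34409948; term = 0.34409948²·(1 − 0.07431818)·79640/981 = 8.8979918.
Tier 3: Wₕ = 0.05904434; term = 0.05904434²·(1 − 0.01059603)·73400/24 = 10.549091.
Sum = 28.962314.

28.9623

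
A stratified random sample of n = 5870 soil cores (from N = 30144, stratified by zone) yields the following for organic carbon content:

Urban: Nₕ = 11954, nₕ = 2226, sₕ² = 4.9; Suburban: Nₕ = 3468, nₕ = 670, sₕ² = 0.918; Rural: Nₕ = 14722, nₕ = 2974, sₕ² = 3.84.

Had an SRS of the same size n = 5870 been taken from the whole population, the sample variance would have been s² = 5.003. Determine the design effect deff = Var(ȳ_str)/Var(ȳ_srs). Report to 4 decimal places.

Var(ȳ_str) = Σ Wₕ²(1−fₕ)sₕ²/nₕ with Wₕ = Nₕ/30144:
  Urban: (11954/30144)²·(1−2226/11954)·4.9/2226 = 2.817124 × 10^-4
  Suburban: (3468/30144)²·(1−670/3468)·0.918/670 = 1.4631637 × 10^-5
  Rural: (14722/30144)²·(1−2974/14722)·3.84/2974 = 2.4576456 × 10^-4
  → Var(ȳ_str) = 5.421086 × 10^-4.
Var(ȳ_srs) = (1 − 5870/30144)·5.003/5870 = 6.8632982 × 10^-4.
deff = (5.421086 × 10^-4) / (6.8632982 × 10^-4) = 0.7899.

0.7899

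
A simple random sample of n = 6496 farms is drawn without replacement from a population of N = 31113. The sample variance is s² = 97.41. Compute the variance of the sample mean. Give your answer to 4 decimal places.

Under SRS without replacement, Var(ȳ) = (1 − f)·s²/n with f = n/N = 6496/31113 = 0.20878732.
Var(ȳ) = (1 − 0.20878732)·97.41/6496 = 0.79121268·0.014995382 = 0.011864536.

0.0119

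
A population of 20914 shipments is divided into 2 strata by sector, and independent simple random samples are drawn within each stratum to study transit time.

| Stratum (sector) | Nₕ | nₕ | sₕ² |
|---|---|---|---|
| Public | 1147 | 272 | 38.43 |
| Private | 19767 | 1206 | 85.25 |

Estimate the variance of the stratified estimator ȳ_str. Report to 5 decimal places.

Var(ȳ_str) = Σₕ Wₕ²(1 − fₕ)sₕ²/nₕ with Wₕ = Nₕ/N, N = 20914.
Public: Wₕ = 0.05484365; term = 0.05484365²·(1 − 0.23714037)·38.43/272 = 3.2418935 × 10^-4.
Private: Wₕ = 0.94515635; term = 0.94515635²·(1 − 0.06101078)·85.25/1206 = 0.059294581.
Sum = 0.05961877.

0.05962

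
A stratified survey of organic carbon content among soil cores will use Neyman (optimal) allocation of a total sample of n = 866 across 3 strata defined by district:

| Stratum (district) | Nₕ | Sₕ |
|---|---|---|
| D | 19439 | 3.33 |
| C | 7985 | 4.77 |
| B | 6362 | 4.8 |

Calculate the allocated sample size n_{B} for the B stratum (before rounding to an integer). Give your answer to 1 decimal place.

198.3

Neyman allocation: nₕ = n·NₕSₕ / Σⱼ NⱼSⱼ.
Σ NⱼSⱼ = 19439·3.33 + 7985·4.77 + 6362·4.8 = 133357.92.
n_{B} = 866·6362·4.8 / 133357.92 = 198.3.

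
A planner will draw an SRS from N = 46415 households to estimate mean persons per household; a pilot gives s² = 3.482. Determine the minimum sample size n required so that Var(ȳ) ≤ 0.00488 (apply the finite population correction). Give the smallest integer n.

703

Without fpc, n₀ = s²/D = 3.482/0.00488 = 713.5246.
With fpc, (1 − n/N)·s²/n ≤ D requires n ≥ n₀/(1 + n₀/N) = 713.5246/(1 + 713.5246/46415) = 702.7219.
Rounding up, n = 703.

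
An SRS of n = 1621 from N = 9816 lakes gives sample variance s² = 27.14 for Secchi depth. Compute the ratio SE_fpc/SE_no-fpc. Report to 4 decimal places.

0.9137

f = n/N = 1621/9816 = 0.16513855.
SE_no-fpc = √(s²/n) = 0.12939378; SE_fpc = √((1−f)s²/n) = 0.11822807.
Ratio = √(1−f) = 0.91370753.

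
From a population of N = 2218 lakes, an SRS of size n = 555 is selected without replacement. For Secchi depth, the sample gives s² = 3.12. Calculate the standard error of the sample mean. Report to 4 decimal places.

Under SRS without replacement, Var(ȳ) = (1 − f)·s²/n with f = n/N = 555/2218 = 0.25022543.
Var(ȳ) = (1 − 0.25022543)·3.12/555 = 0.74977457·0.0056216216 = 0.0042149489.
SE(ȳ) = √(0.0042149489) = 0.0649.

0.0649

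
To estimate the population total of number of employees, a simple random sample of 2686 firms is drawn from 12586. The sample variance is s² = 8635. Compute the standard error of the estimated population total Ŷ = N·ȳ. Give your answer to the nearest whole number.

20014

Var(Ŷ) = N²·Var(ȳ) = N²·(1 − n/N)·s²/n.
f = 2686/12586 = 0.21341173; Var(ȳ) = 0.78658827·8635/2686 = 2.5287378.
Var(Ŷ) = 12586² · 2.5287378 = 4.0057077 × 10^8.
SE(Ŷ) = √(4.0057077 × 10^8) = 20014.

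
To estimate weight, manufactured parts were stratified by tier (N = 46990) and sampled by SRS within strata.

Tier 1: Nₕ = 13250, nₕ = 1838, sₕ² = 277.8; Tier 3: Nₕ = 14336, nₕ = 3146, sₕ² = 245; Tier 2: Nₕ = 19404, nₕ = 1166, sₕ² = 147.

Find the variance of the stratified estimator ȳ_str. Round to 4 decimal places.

Var(ȳ_str) = Σₕ Wₕ²(1 − fₕ)sₕ²/nₕ with Wₕ = Nₕ/N, N = 46990.
Tier 1: Wₕ = 0.28197489; term = 0.28197489²·(1 − 0.13871698)·277.8/1838 = 0.010350313.
Tier 3: Wₕ = 0.30508619; term = 0.30508619²·(1 − 0.21944754)·245/3146 = 0.0056578907.
Tier 2: Wₕ = 0.41293892; term = 0.41293892²·(1 − 0.06009070)·147/1166 = 0.020205815.
Sum = 0.036214019.

0.0362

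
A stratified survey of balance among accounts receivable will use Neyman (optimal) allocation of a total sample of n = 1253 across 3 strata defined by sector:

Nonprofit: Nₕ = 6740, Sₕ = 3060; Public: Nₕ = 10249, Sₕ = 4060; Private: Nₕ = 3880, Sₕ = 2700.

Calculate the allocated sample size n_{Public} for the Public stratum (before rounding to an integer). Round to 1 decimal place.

Neyman allocation: nₕ = n·NₕSₕ / Σⱼ NⱼSⱼ.
Σ NⱼSⱼ = 6740·3060 + 10249·4060 + 3880·2700 = 7.271134 × 10^7.
n_{Public} = 1253·10249·4060 / (7.271134 × 10^7) = 717.1.

717.1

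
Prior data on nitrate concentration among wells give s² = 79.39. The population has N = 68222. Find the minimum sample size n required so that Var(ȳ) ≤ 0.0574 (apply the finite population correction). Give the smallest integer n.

Without fpc, n₀ = s²/D = 79.39/0.0574 = 1383.1010.
With fpc, (1 − n/N)·s²/n ≤ D requires n ≥ n₀/(1 + n₀/N) = 1383.1010/(1 + 1383.1010/68222) = 1355.6178.
Rounding up, n = 1356.

1356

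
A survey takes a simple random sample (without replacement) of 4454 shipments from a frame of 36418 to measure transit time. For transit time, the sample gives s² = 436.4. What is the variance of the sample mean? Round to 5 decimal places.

Under SRS without replacement, Var(ȳ) = (1 − f)·s²/n with f = n/N = 4454/36418 = 0.12230216.
Var(ȳ) = (1 − 0.12230216)·436.4/4454 = 0.87769784·0.097979344 = 0.085996259.

0.08600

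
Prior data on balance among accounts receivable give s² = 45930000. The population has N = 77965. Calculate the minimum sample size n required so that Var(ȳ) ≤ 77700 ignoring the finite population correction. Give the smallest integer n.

Without fpc, n₀ = s²/D = 45930000/77700 = 591.1197.
Rounding up, n = 592.

592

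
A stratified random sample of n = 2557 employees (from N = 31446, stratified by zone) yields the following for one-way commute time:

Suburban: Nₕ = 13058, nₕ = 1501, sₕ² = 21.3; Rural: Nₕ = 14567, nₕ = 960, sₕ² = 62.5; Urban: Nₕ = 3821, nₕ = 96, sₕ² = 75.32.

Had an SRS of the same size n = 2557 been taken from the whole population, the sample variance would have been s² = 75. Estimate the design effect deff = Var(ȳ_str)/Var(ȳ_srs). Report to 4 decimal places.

0.9838

Var(ȳ_str) = Σ Wₕ²(1−fₕ)sₕ²/nₕ with Wₕ = Nₕ/31446:
  Suburban: (13058/31446)²·(1−1501/13058)·21.3/1501 = 0.002165658
  Rural: (14567/31446)²·(1−960/14567)·62.5/960 = 0.013049999
  Urban: (3821/31446)²·(1−96/3821)·75.32/96 = 0.011293058
  → Var(ȳ_str) = 0.026508715.
Var(ȳ_srs) = (1 − 2557/31446)·75/2557 = 0.026946207.
deff = 0.026508715 / 0.026946207 = 0.9838.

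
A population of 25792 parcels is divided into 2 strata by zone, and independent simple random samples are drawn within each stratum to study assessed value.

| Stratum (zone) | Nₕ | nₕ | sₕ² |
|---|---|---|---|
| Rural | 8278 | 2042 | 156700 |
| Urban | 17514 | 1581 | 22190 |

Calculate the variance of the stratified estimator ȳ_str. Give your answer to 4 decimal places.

Var(ȳ_str) = Σₕ Wₕ²(1 − fₕ)sₕ²/nₕ with Wₕ = Nₕ/N, N = 25792.
Rural: Wₕ = 0.32095223; term = 0.32095223²·(1 − 0.24667794)·156700/2042 = 5.9549038.
Urban: Wₕ = 0.67904777; term = 0.67904777²·(1 − 0.09027064)·22190/1581 = 5.8876.
Sum = 11.842504.

11.8425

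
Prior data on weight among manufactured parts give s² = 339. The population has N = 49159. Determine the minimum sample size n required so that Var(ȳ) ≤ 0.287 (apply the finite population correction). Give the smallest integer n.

Without fpc, n₀ = s²/D = 339/0.287 = 1181.1847.
With fpc, (1 − n/N)·s²/n ≤ D requires n ≥ n₀/(1 + n₀/N) = 1181.1847/(1 + 1181.1847/49159) = 1153.4693.
Rounding up, n = 1154.

1154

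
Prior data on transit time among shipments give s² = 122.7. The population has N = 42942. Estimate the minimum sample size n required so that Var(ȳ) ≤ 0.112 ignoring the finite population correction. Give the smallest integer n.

Without fpc, n₀ = s²/D = 122.7/0.112 = 1095.5357.
Rounding up, n = 1096.

1096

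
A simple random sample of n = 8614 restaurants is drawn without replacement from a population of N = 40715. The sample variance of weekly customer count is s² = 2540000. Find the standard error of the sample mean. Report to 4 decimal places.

Under SRS without replacement, Var(ȳ) = (1 − f)·s²/n with f = n/N = 8614/40715 = 0.21156822.
Var(ȳ) = (1 − 0.21156822)·2540000/8614 = 0.78843178·294.86882 = 232.48395.
SE(ȳ) = √(232.48395) = 15.2474.

15.2474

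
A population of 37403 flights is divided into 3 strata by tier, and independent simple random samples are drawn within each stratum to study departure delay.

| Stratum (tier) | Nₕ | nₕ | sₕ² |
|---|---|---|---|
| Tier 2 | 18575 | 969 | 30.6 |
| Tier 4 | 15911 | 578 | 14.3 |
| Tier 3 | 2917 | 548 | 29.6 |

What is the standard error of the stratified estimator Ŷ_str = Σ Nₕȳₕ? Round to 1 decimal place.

4091.0

Var(Ŷ_str) = Σₕ Nₕ²(1 − fₕ)sₕ²/nₕ.
Tier 2: 18575²·(1 − 969/18575)·30.6/969 = 1.0327309 × 10^7.
Tier 4: 15911²·(1 − 578/15911)·14.3/578 = 6.0357718 × 10^6.
Tier 3: 2917²·(1 − 548/2917)·29.6/548 = 373261.02.
Sum = 1.6736342 × 10^7.
SE = √(1.6736342 × 10^7) = 4091.0.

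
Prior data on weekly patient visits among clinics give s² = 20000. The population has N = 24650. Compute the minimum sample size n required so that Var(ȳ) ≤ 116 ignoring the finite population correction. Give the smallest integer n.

173

Without fpc, n₀ = s²/D = 20000/116 = 172.4138.
Rounding up, n = 173.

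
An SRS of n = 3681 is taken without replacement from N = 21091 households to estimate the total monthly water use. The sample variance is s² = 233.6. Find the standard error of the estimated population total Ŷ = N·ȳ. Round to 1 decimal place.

4827.3

Var(Ŷ) = N²·Var(ȳ) = N²·(1 − n/N)·s²/n.
f = 3681/21091 = 0.17452942; Var(ȳ) = 0.82547058·233.6/3681 = 0.052385202.
Var(Ŷ) = 21091² · 0.052385202 = 2.3302524 × 10^7.
SE(Ŷ) = √(2.3302524 × 10^7) = 4827.3.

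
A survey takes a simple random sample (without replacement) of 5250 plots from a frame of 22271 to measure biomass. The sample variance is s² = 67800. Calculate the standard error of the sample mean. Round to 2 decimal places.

Under SRS without replacement, Var(ȳ) = (1 − f)·s²/n with f = n/N = 5250/22271 = 0.23573257.
Var(ȳ) = (1 − 0.23573257)·67800/5250 = 0.76426743·12.914286 = 9.869968.
SE(ȳ) = √(9.869968) = 3.14.

3.14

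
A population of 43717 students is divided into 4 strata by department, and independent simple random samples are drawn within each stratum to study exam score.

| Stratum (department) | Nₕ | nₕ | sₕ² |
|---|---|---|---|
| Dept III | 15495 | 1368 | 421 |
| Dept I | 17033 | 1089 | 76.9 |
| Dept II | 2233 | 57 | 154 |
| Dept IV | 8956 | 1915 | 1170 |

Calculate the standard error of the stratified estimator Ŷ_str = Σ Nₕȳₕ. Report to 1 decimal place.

Var(Ŷ_str) = Σₕ Nₕ²(1 − fₕ)sₕ²/nₕ.
Dept III: 15495²·(1 − 1368/15495)·421/1368 = 6.7365498 × 10^7.
Dept I: 17033²·(1 − 1089/17033)·76.9/1089 = 1.9177275 × 10^7.
Dept II: 2233²·(1 − 57/2233)·154/57 = 1.3127846 × 10^7.
Dept IV: 8956²·(1 − 1915/8956)·1170/1915 = 3.8527028 × 10^7.
Sum = 1.3819765 × 10^8.
SE = √(1.3819765 × 10^8) = 11755.7.

11755.7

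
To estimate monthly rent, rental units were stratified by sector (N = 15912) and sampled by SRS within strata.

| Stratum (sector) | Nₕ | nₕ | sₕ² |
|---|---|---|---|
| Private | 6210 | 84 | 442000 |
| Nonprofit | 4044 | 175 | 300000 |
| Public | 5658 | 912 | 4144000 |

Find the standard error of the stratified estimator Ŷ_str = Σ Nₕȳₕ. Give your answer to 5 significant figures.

590770

Var(Ŷ_str) = Σₕ Nₕ²(1 − fₕ)sₕ²/nₕ.
Private: 6210²·(1 − 84/6210)·442000/84 = 2.001758 × 10^11.
Nonprofit: 4044²·(1 − 175/4044)·300000/175 = 2.6822119 × 10^10.
Public: 5658²·(1 − 912/5658)·4144000/912 = 1.2201566 × 10^11.
Sum = 3.4901358 × 10^11.
SE = √(3.4901358 × 10^11) = 590770.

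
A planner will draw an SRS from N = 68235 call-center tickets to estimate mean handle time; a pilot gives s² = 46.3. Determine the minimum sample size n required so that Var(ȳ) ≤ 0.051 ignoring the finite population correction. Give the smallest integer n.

908

Without fpc, n₀ = s²/D = 46.3/0.051 = 907.8431.
Rounding up, n = 908.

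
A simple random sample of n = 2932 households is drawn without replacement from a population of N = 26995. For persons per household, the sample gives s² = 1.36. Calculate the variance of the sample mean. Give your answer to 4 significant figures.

Under SRS without replacement, Var(ȳ) = (1 − f)·s²/n with f = n/N = 2932/26995 = 0.10861271.
Var(ȳ) = (1 − 0.10861271)·1.36/2932 = 0.89138729·4.638472 × 10^-4 = 4.134675 × 10^-4.

4.135 × 10^-4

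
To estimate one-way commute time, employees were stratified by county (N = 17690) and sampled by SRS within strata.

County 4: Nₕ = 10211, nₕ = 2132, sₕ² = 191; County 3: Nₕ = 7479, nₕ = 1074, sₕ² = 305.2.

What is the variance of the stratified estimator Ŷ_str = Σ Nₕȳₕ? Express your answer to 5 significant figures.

2.1003 × 10^7

Var(Ŷ_str) = Σₕ Nₕ²(1 − fₕ)sₕ²/nₕ.
County 4: 10211²·(1 − 2132/10211)·191/2132 = 7.3904699 × 10^6.
County 3: 7479²·(1 − 1074/7479)·305.2/1074 = 1.3612657 × 10^7.
Sum = 2.1003127 × 10^7.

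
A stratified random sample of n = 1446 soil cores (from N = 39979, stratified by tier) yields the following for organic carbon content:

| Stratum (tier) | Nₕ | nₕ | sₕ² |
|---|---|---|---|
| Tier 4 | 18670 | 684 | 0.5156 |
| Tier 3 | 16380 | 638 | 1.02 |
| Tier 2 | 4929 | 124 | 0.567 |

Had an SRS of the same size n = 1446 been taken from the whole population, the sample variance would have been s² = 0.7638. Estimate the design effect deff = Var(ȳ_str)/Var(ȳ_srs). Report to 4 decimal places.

Var(ȳ_str) = Σ Wₕ²(1−fₕ)sₕ²/nₕ with Wₕ = Nₕ/39979:
  Tier 4: (18670/39979)²·(1−684/18670)·0.5156/684 = 1.5836961 × 10^-4
  Tier 3: (16380/39979)²·(1−638/16380)·1.02/638 = 2.5792263 × 10^-4
  Tier 2: (4929/39979)²·(1−124/4929)·0.567/124 = 6.7756307 × 10^-5
  → Var(ȳ_str) = 4.8404855 × 10^-4.
Var(ȳ_srs) = (1 − 1446/39979)·0.7638/1446 = 5.0911074 × 10^-4.
deff = (4.8404855 × 10^-4) / (5.0911074 × 10^-4) = 0.9508.

0.9508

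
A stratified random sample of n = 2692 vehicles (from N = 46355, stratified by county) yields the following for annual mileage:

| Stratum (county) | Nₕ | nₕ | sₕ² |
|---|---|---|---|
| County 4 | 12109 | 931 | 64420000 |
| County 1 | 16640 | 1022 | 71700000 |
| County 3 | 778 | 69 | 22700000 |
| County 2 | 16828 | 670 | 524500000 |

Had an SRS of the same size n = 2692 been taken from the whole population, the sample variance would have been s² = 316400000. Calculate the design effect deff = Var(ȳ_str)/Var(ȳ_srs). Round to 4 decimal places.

1.0116

Var(ȳ_str) = Σ Wₕ²(1−fₕ)sₕ²/nₕ with Wₕ = Nₕ/46355:
  County 4: (12109/46355)²·(1−931/12109)·64420000/931 = 4358.6325
  County 1: (16640/46355)²·(1−1022/16640)·71700000/1022 = 8485.0387
  County 3: (778/46355)²·(1−69/778)·22700000/69 = 84.451901
  County 2: (16828/46355)²·(1−670/16828)·524500000/670 = 99059.841
  → Var(ȳ_str) = 111987.96.
Var(ȳ_srs) = (1 − 2692/46355)·316400000/2692 = 110707.85.
deff = 111987.96 / 110707.85 = 1.0116.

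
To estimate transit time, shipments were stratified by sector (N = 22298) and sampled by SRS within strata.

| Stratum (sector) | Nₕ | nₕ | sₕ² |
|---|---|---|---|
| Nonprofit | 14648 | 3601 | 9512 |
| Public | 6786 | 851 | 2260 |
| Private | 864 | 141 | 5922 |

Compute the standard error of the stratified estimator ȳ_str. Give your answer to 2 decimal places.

Var(ȳ_str) = Σₕ Wₕ²(1 − fₕ)sₕ²/nₕ with Wₕ = Nₕ/N, N = 22298.
Nonprofit: Wₕ = 0.65691990; term = 0.65691990²·(1 − 0.24583561)·9512/3601 = 0.85968546.
Public: Wₕ = 0.30433223; term = 0.30433223²·(1 − 0.12540525)·2260/851 = 0.21512042.
Private: Wₕ = 0.03874787; term = 0.03874787²·(1 − 0.16319444)·5922/141 = 0.052767863.
Sum = 1.1275737.
SE = √(1.1275737) = 1.06.

1.06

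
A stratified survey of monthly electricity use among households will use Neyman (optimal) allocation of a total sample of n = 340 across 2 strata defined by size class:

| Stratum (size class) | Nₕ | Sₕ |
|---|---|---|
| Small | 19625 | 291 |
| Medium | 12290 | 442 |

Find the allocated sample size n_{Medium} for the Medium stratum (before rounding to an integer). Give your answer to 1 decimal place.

Neyman allocation: nₕ = n·NₕSₕ / Σⱼ NⱼSⱼ.
Σ NⱼSⱼ = 19625·291 + 12290·442 = 1.1143055 × 10^7.
n_{Medium} = 340·12290·442 / (1.1143055 × 10^7) = 165.7.

165.7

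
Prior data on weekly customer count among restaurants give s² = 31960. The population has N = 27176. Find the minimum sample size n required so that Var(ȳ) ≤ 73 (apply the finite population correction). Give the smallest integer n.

431

Without fpc, n₀ = s²/D = 31960/73 = 437.8082.
With fpc, (1 − n/N)·s²/n ≤ D requires n ≥ n₀/(1 + n₀/N) = 437.8082/(1 + 437.8082/27176) = 430.8669.
Rounding up, n = 431.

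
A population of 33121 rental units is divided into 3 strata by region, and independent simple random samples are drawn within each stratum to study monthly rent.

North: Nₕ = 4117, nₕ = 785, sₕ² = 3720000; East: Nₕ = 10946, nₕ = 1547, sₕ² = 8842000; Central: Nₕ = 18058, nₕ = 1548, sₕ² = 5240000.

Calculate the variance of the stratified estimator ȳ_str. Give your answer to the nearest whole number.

1515

Var(ȳ_str) = Σₕ Wₕ²(1 − fₕ)sₕ²/nₕ with Wₕ = Nₕ/N, N = 33121.
North: Wₕ = 0.12430180; term = 0.12430180²·(1 − 0.19067282)·3720000/785 = 59.258719.
East: Wₕ = 0.33048519; term = 0.33048519²·(1 − 0.14133017)·8842000/1547 = 536.03162.
Central: Wₕ = 0.54521301; term = 0.54521301²·(1 − 0.08572378)·5240000/1548 = 919.9626.
Sum = 1515.2529.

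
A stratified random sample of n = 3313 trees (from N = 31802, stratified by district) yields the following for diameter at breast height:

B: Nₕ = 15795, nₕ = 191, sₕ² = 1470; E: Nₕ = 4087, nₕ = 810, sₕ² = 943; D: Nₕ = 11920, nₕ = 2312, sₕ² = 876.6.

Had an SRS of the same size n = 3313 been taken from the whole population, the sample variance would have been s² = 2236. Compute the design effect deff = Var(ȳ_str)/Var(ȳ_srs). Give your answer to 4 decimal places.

3.1986

Var(ȳ_str) = Σ Wₕ²(1−fₕ)sₕ²/nₕ with Wₕ = Nₕ/31802:
  B: (15795/31802)²·(1−191/15795)·1470/191 = 1.8755588
  E: (4087/31802)²·(1−810/4087)·943/810 = 0.015416965
  D: (11920/31802)²·(1−2312/11920)·876.6/2312 = 0.042935252
  → Var(ȳ_str) = 1.933911.
Var(ȳ_srs) = (1 − 3313/31802)·2236/3313 = 0.60460695.
deff = 1.933911 / 0.60460695 = 3.1986.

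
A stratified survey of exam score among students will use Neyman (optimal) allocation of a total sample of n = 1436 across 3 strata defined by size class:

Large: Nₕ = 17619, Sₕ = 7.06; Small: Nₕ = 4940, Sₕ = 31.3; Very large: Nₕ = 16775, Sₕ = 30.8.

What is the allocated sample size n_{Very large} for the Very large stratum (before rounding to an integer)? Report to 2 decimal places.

932.46

Neyman allocation: nₕ = n·NₕSₕ / Σⱼ NⱼSⱼ.
Σ NⱼSⱼ = 17619·7.06 + 4940·31.3 + 16775·30.8 = 795682.14.
n_{Very large} = 1436·16775·30.8 / 795682.14 = 932.46.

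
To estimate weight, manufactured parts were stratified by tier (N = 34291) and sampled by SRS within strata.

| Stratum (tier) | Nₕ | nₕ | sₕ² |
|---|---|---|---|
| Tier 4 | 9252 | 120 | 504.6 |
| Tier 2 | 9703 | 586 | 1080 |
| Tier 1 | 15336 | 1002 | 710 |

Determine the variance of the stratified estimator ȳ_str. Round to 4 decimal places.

0.5733

Var(ȳ_str) = Σₕ Wₕ²(1 − fₕ)sₕ²/nₕ with Wₕ = Nₕ/N, N = 34291.
Tier 4: Wₕ = 0.26980840; term = 0.26980840²·(1 − 0.01297017)·504.6/120 = 0.30213931.
Tier 2: Wₕ = 0.28296054; term = 0.28296054²·(1 − 0.06039369)·1080/586 = 0.13865126.
Tier 1: Wₕ = 0.44723105; term = 0.44723105²·(1 − 0.06533646)·710/1002 = 0.13246765.
Sum = 0.57325822.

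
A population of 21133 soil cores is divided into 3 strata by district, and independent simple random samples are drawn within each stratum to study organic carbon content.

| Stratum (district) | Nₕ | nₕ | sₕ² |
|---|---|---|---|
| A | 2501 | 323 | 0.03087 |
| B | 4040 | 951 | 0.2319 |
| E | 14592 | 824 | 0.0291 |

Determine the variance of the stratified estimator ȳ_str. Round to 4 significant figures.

Var(ȳ_str) = Σₕ Wₕ²(1 − fₕ)sₕ²/nₕ with Wₕ = Nₕ/N, N = 21133.
A: Wₕ = 0.11834572; term = 0.11834572²·(1 − 0.12914834)·0.03087/323 = 1.1656908 × 10^-6.
B: Wₕ = 0.19117021; term = 0.19117021²·(1 − 0.23539604)·0.2319/951 = 6.8139226 × 10^-6.
E: Wₕ = 0.69048408; term = 0.69048408²·(1 − 0.05646930)·0.0291/824 = 1.5886534 × 10^-5.
Sum = 2.3866147 × 10^-5.

2.387 × 10^-5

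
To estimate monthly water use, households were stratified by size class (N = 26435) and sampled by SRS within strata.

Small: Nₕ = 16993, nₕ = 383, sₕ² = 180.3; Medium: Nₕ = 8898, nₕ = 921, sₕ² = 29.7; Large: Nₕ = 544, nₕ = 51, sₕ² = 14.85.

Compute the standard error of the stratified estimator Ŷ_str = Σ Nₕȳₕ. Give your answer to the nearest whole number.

11629

Var(Ŷ_str) = Σₕ Nₕ²(1 − fₕ)sₕ²/nₕ.
Small: 16993²·(1 − 383/16993)·180.3/383 = 1.3287297 × 10^8.
Medium: 8898²·(1 − 921/8898)·29.7/921 = 2.2889105 × 10^6.
Large: 544²·(1 − 51/544)·14.85/51 = 78091.2.
Sum = 1.3523997 × 10^8.
SE = √(1.3523997 × 10^8) = 11629.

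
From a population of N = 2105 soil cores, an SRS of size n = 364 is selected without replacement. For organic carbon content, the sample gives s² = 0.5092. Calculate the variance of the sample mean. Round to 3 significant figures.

0.00116

Under SRS without replacement, Var(ȳ) = (1 − f)·s²/n with f = n/N = 364/2105 = 0.17292162.
Var(ȳ) = (1 − 0.17292162)·0.5092/364 = 0.82707838·0.0013989011 = 0.0011570009.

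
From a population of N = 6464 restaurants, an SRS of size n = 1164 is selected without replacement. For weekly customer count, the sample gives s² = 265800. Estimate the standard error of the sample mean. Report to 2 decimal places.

13.68

Under SRS without replacement, Var(ȳ) = (1 − f)·s²/n with f = n/N = 1164/6464 = 0.18007426.
Var(ȳ) = (1 − 0.18007426)·265800/1164 = 0.81992574·228.35052 = 187.23047.
SE(ȳ) = √(187.23047) = 13.68.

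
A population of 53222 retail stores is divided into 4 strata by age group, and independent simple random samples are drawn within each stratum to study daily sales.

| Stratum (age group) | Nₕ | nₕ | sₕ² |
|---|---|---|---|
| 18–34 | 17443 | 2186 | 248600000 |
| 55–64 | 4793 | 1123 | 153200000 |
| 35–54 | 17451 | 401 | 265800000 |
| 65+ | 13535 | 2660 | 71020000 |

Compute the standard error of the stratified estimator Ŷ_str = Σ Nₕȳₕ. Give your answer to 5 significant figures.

1.5291 × 10^7

Var(Ŷ_str) = Σₕ Nₕ²(1 − fₕ)sₕ²/nₕ.
18–34: 17443²·(1 − 2186/17443)·248600000/2186 = 3.0265043 × 10^13.
55–64: 4793²·(1 − 1123/4793)·153200000/1123 = 2.3996754 × 10^12.
35–54: 17451²·(1 − 401/17451)·265800000/401 = 1.9722198 × 10^14.
65+: 13535²·(1 − 2660/13535)·71020000/2660 = 3.9299458 × 10^12.
Sum = 2.3381664 × 10^14.
SE = √(2.3381664 × 10^14) = 1.5291 × 10^7.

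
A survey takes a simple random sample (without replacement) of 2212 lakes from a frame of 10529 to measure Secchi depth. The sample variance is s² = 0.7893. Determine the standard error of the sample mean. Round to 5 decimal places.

Under SRS without replacement, Var(ȳ) = (1 − f)·s²/n with f = n/N = 2212/10529 = 0.21008643.
Var(ȳ) = (1 − 0.21008643)·0.7893/2212 = 0.78991357·3.568264 × 10^-4 = 2.8186202 × 10^-4.
SE(ȳ) = √(2.8186202 × 10^-4) = 0.01679.

0.01679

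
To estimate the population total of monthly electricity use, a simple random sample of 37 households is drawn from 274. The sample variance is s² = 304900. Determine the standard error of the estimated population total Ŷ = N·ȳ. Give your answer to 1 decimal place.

Var(Ŷ) = N²·Var(ȳ) = N²·(1 − n/N)·s²/n.
f = 37/274 = 0.13503650; Var(ȳ) = 0.86496350·304900/37 = 7127.7668.
Var(Ŷ) = 274² · 7127.7668 = 5.3512422 × 10^8.
SE(Ŷ) = √(5.3512422 × 10^8) = 23132.8.

23132.8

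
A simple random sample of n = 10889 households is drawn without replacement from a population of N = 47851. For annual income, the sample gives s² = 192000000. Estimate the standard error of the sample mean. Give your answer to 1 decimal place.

116.7

Under SRS without replacement, Var(ȳ) = (1 − f)·s²/n with f = n/N = 10889/47851 = 0.22756055.
Var(ȳ) = (1 − 0.22756055)·192000000/10889 = 0.77243945·17632.473 = 13620.018.
SE(ȳ) = √(13620.018) = 116.7.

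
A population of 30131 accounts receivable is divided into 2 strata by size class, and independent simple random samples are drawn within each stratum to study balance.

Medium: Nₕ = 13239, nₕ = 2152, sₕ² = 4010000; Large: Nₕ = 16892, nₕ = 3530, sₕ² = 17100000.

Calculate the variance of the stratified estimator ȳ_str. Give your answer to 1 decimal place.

Var(ȳ_str) = Σₕ Wₕ²(1 − fₕ)sₕ²/nₕ with Wₕ = Nₕ/N, N = 30131.
Medium: Wₕ = 0.43938137; term = 0.43938137²·(1 − 0.16255004)·4010000/2152 = 301.26192.
Large: Wₕ = 0.56061863; term = 0.56061863²·(1 − 0.20897466)·17100000/3530 = 1204.3337.
Sum = 1505.5956.

1505.6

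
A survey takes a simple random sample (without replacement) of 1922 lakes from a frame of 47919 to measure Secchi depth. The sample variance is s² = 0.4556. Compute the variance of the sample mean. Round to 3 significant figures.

2.28 × 10^-4

Under SRS without replacement, Var(ȳ) = (1 − f)·s²/n with f = n/N = 1922/47919 = 0.04010935.
Var(ȳ) = (1 − 0.04010935)·0.4556/1922 = 0.95989065·2.3704475 × 10^-4 = 2.2753703 × 10^-4.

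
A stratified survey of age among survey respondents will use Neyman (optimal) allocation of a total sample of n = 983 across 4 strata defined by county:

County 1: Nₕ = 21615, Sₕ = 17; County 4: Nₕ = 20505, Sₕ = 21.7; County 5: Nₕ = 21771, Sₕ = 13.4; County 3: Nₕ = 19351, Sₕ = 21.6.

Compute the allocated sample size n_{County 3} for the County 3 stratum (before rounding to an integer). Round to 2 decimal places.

Neyman allocation: nₕ = n·NₕSₕ / Σⱼ NⱼSⱼ.
Σ NⱼSⱼ = 21615·17 + 20505·21.7 + 21771·13.4 + 19351·21.6 = 1.5221265 × 10^6.
n_{County 3} = 983·19351·21.6 / (1.5221265 × 10^6) = 269.94.

269.94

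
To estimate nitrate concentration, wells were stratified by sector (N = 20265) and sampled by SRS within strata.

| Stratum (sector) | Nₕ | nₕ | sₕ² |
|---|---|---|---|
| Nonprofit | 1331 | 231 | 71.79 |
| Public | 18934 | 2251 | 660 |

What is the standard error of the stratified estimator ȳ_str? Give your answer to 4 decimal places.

0.4761

Var(ȳ_str) = Σₕ Wₕ²(1 − fₕ)sₕ²/nₕ with Wₕ = Nₕ/N, N = 20265.
Nonprofit: Wₕ = 0.06567974; term = 0.06567974²·(1 − 0.17355372)·71.79/231 = 0.0011079738.
Public: Wₕ = 0.93432026; term = 0.93432026²·(1 − 0.11888666)·660/2251 = 0.22552347.
Sum = 0.22663144.
SE = √(0.22663144) = 0.4761.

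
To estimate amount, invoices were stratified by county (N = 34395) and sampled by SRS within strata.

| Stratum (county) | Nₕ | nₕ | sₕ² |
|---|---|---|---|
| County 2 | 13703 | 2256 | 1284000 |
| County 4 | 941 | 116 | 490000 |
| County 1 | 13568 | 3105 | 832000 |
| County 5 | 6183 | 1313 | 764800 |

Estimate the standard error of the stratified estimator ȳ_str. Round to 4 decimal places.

11.1900

Var(ȳ_str) = Σₕ Wₕ²(1 − fₕ)sₕ²/nₕ with Wₕ = Nₕ/N, N = 34395.
County 2: Wₕ = 0.39840093; term = 0.39840093²·(1 − 0.16463548)·1284000/2256 = 75.46449.
County 4: Wₕ = 0.02735863; term = 0.02735863²·(1 − 0.12327311)·490000/116 = 2.771986.
County 1: Wₕ = 0.39447594; term = 0.39447594²·(1 − 0.22884729)·832000/3105 = 32.154603.
County 5: Wₕ = 0.17976450; term = 0.17976450²·(1 − 0.21235646)·764800/1313 = 14.825889.
Sum = 125.21697.
SE = √(125.21697) = 11.1900.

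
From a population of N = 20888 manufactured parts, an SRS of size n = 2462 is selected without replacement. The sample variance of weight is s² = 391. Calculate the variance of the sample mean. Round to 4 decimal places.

0.1401

Under SRS without replacement, Var(ȳ) = (1 − f)·s²/n with f = n/N = 2462/20888 = 0.11786672.
Var(ȳ) = (1 − 0.11786672)·391/2462 = 0.88213328·0.15881397 = 0.14009509.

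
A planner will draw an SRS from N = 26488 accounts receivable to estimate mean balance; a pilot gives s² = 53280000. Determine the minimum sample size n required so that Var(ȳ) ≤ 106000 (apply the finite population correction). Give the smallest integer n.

494

Without fpc, n₀ = s²/D = 53280000/106000 = 502.6415.
With fpc, (1 − n/N)·s²/n ≤ D requires n ≥ n₀/(1 + n₀/N) = 502.6415/(1 + 502.6415/26488) = 493.2809.
Rounding up, n = 494.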